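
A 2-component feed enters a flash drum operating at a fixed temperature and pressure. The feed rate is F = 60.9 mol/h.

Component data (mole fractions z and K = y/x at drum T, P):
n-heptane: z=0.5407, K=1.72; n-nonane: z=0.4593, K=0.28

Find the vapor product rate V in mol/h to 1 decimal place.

Newton iteration, ψ⁰ = 0.31:
  ψ = 0.3100: g = -0.10745, g' = -0.5819 → ψ = 0.1254
  ψ = 0.1254: g = -0.00643, g' = -0.5235 → ψ = 0.1131
Converged at ψ = 0.1131.
Then V = ψ·F = 0.1131·60.9 = 6.9 mol/h and L = F − V = 54.0 mol/h.

V = 6.9 mol/h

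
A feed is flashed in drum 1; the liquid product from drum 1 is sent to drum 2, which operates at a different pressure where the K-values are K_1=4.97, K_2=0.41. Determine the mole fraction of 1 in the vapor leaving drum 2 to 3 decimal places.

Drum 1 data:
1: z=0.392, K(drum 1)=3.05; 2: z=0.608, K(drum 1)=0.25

y_1 (drum 2) = 0.643

Drum 1:
Binary case is linear: z₁(K₁−1)(1+ψ₁(K₂−1)) + z₂(K₂−1)(1+ψ₁(K₁−1)) = 0
⇒ ψ₁ = [z₁(K₁−1)+z₂(K₂−1)] / [−(K₁−1)(K₂−1)] = 0.3476/1.5375 = 0.226
Drum-1 compositions:
  1: x = 0.268, y = 0.817
  2: x = 0.732, y = 0.183
Drum-2 feed = drum-1 liquid: z₂ = (0.2679, 0.7321).
Drum 2:
Let ψ₂ = V/F and solve Σ zᵢ(Kᵢ−1)/(1+ψ₂(Kᵢ−1)) = 0.
Feasibility: ΣzᵢKᵢ = 1.631, Σzᵢ/Kᵢ = 1.840 — both > 1, two phases present.
Binary case is linear: z₁(K₁−1)(1+ψ₂(K₂−1)) + z₂(K₂−1)(1+ψ₂(K₁−1)) = 0
⇒ ψ₂ = [z₁(K₁−1)+z₂(K₂−1)] / [−(K₁−1)(K₂−1)] = 0.6314/2.3423 = 0.270
  1: x = 0.129, y = 0.643
  2: x = 0.871, y = 0.357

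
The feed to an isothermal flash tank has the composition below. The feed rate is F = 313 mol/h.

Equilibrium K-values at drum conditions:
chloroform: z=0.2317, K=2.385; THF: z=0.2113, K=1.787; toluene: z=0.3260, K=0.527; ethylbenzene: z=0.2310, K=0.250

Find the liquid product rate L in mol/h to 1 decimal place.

Material balance + equilibrium reduce to Σ zᵢ(Kᵢ−1)/(1+V/F(Kᵢ−1)) = 0.
g(0) = ΣzᵢKᵢ − 1 = 0.1597 and g(1) = 1 − Σzᵢ/Kᵢ = -0.7580, so a root lies in (0, 1).
Iterate (Newton) starting at V/F = 0.5:
  V/F = 0.5000: g = -0.17022, g' = -0.6803 → V/F = 0.2498
  V/F = 0.2498: g = -0.01065, g' = -0.6273 → V/F = 0.2328
Converged at V/F = 0.2328.
Then V = V/F·F = 0.2328·313 = 72.9 mol/h and L = F − V = 240.1 mol/h.

L = 240.1 mol/h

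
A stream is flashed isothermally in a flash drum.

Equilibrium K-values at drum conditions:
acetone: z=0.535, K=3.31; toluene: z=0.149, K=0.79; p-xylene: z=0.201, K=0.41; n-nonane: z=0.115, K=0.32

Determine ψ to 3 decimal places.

ψ = 0.800

Let ψ = V/F and solve Σ zᵢ(Kᵢ−1)/(1+ψ(Kᵢ−1)) = 0.
g(0) = ΣzᵢKᵢ − 1 = 1.008 and g(1) = 1 − Σzᵢ/Kᵢ = -0.200, so a root lies in (0, 1).
Newton–Raphson from ψ = 0.5:
  ψ = 0.500: g = 0.2518, g' = -0.886 → ψ = 0.784
  ψ = 0.784: g = 0.0138, g' = -0.857 → ψ = 0.800
Converged at ψ = 0.800.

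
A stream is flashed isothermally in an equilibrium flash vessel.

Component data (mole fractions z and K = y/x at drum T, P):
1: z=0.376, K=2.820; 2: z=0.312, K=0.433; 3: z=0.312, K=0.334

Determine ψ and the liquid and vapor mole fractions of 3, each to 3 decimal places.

Material balance + equilibrium reduce to Σ zᵢ(Kᵢ−1)/(1+ψ(Kᵢ−1)) = 0.
Feasibility: ΣzᵢKᵢ = 1.300, Σzᵢ/Kᵢ = 1.788 — both > 1, two phases present.
Newton–Raphson from ψ = 0.58:
  ψ = 0.580: g = -0.2693, g' = -0.885 → ψ = 0.276
  ψ = 0.276: g = -0.0085, g' = -0.901 → ψ = 0.266
Converged at ψ = 0.266.
Compositions from xᵢ = zᵢ/(1+ψ(Kᵢ−1)), yᵢ = Kᵢxᵢ:
  1: x = 0.253, y = 0.714
  2: x = 0.367, y = 0.159
  3: x = 0.379, y = 0.127

ψ = 0.266, x_3 = 0.379, y_3 = 0.127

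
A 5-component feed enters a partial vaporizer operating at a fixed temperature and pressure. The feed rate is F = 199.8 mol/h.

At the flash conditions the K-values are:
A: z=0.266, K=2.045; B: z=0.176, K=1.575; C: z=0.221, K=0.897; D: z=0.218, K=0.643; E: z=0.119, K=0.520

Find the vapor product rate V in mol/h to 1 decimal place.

Rachford–Rice: g(ψ) = Σ zᵢ(Kᵢ−1)/(1+ψ(Kᵢ−1)) = 0.
Feasibility: ΣzᵢKᵢ = 1.221, Σzᵢ/Kᵢ = 1.056 — both > 1, two phases present.
Iterate (Newton) starting at ψ = 0.5:
  ψ = 0.500: g = 0.0673, g' = -0.252 → ψ = 0.767
  ψ = 0.767: g = 0.0021, g' = -0.242 → ψ = 0.776
Converged at ψ = 0.776.
Then V = ψ·F = 0.7762·199.8 = 155.1 mol/h and L = F − V = 44.7 mol/h.

V = 155.1 mol/h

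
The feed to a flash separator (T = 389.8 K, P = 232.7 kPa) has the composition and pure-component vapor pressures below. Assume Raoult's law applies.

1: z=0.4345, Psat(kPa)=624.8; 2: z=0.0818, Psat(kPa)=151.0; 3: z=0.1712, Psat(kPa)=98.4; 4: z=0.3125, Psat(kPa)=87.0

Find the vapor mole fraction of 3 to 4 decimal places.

y_3 = 0.0955

Raoult's law: Kᵢ = Pᵢˢᵃᵗ/P = Pᵢˢᵃᵗ/232.7.
  K_1 = 624.8/232.7 = 2.685002, K_2 = 151.0/232.7 = 0.648904, K_3 = 98.4/232.7 = 0.422862, K_4 = 87.0/232.7 = 0.373872
Material balance + equilibrium reduce to Σ zᵢ(Kᵢ−1)/(1+V/F(Kᵢ−1)) = 0.
Feasibility: ΣzᵢKᵢ = 1.4089, Σzᵢ/Kᵢ = 1.5286 — both > 1, two phases present.
Newton–Raphson from V/F = 0.47:
  V/F = 0.4700: g = -0.03867, g' = -0.7520 → V/F = 0.4186
  V/F = 0.4186: g = 0.00022, g' = -0.7622 → V/F = 0.4189
Converged at V/F = 0.4189.
Compositions from xᵢ = zᵢ/(1+V/F(Kᵢ−1)), yᵢ = Kᵢxᵢ:
  1: x = 0.2547, y = 0.6839
  2: x = 0.0959, y = 0.0622
  3: x = 0.2258, y = 0.0955
  4: x = 0.4236, y = 0.1584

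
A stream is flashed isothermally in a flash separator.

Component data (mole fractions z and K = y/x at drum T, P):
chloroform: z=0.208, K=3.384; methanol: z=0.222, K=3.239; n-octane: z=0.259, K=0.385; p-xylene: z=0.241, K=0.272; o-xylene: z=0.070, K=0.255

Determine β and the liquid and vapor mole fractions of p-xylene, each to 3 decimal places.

β = 0.385, x_p-xylene = 0.335, y_p-xylene = 0.091

Material balance + equilibrium reduce to Σ zᵢ(Kᵢ−1)/(1+β(Kᵢ−1)) = 0.
Check two-phase: ΣzᵢKᵢ = 1.606 > 1 and Σzᵢ/Kᵢ = 1.963 > 1, so g(0) = 0.606 > 0 and g(1) = -0.963 < 0.
Iterate (Newton) starting at β = 0.42:
  β = 0.420: g = -0.0394, g' = -1.116 → β = 0.385
Converged at β = 0.385.
Compositions from xᵢ = zᵢ/(1+β(Kᵢ−1)), yᵢ = Kᵢxᵢ:
  chloroform: x = 0.108, y = 0.367
  methanol: x = 0.119, y = 0.386
  n-octane: x = 0.339, y = 0.131
  p-xylene: x = 0.335, y = 0.091
  o-xylene: x = 0.098, y = 0.025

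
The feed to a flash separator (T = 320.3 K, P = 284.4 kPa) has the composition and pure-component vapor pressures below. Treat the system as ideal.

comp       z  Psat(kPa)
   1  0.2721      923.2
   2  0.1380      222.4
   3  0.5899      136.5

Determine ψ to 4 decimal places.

ψ = 0.2590

Raoult's law: Kᵢ = Pᵢˢᵃᵗ/P = Pᵢˢᵃᵗ/284.4.
  K_1 = 923.2/284.4 = 3.246132, K_2 = 222.4/284.4 = 0.781997, K_3 = 136.5/284.4 = 0.479958
Rachford–Rice: g(ψ) = Σ zᵢ(Kᵢ−1)/(1+ψ(Kᵢ−1)) = 0.
g(0) = ΣzᵢKᵢ − 1 = 0.2743 and g(1) = 1 − Σzᵢ/Kᵢ = -0.4894, so a root lies in (0, 1).
Newton iteration, ψ⁰ = 0.55:
  ψ = 0.5500: g = -0.19044, g' = -0.5962 → ψ = 0.2305
  ψ = 0.2305: g = 0.02242, g' = -0.8091 → ψ = 0.2583
  ψ = 0.2583: g = 0.00055, g' = -0.7701 → ψ = 0.2590
Converged at ψ = 0.2590.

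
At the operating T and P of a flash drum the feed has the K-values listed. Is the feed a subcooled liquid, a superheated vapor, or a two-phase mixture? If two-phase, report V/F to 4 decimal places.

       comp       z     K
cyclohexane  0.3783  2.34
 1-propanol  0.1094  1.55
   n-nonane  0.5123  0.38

ΣzᵢKᵢ = 1.2495; Σzᵢ/Kᵢ = 1.5804.
Both exceed 1, so a two-phase solution exists.
Let ψ = V/F and solve Σ zᵢ(Kᵢ−1)/(1+ψ(Kᵢ−1)) = 0.
Newton–Raphson from ψ = 0.5:
  ψ = 0.5000: g = -0.10959, g' = -0.6775 → ψ = 0.3383
  ψ = 0.3383: g = -0.00237, g' = -0.6605 → ψ = 0.3347
Converged at ψ = 0.3347.

two-phase, V/F = 0.3347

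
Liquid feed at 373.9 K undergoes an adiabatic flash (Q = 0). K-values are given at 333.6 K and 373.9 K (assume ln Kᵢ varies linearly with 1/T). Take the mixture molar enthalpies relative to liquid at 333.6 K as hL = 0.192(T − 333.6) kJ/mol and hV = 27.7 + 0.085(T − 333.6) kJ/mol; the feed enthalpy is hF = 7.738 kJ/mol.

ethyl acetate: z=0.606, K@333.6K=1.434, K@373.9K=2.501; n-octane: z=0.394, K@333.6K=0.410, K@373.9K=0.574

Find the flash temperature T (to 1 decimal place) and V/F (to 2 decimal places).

Adiabatic flash: solve Rachford–Rice at each trial T, then check hF = ψ·hV(T) + (1−ψ)·hL(T).
  T = 333.6 K: K = (1.434, 0.410), RR gives ψ = 0.119, H_out = 3.304 kJ/mol
  T = 373.9 K: K = (2.501, 0.574), RR gives ψ = 1.000, H_out = 31.125 kJ/mol
  T = 353.8 K: K = (1.925, 0.490), RR gives ψ = 0.762, H_out = 23.350 kJ/mol
  T = 343.7 K: K = (1.669, 0.449), RR gives ψ = 0.512, H_out = 15.555 kJ/mol
  T = 338.6 K: K = (1.548, 0.429), RR gives ψ = 0.342, H_out = 10.260 kJ/mol
  T = 336.1 K: K = (1.490, 0.420), RR gives ψ = 0.240, H_out = 7.071 kJ/mol
  T = 337.4 K: K = (1.520, 0.425), RR gives ψ = 0.295, H_out = 8.791 kJ/mol
Linear interpolation between T = 336.1 (H_out = 7.071) and T = 337.4 (H_out = 8.791) on hF = 7.738 gives T ≈ 336.6 K, at which ψ = 0.26.

T = 336.6 K, V/F = 0.26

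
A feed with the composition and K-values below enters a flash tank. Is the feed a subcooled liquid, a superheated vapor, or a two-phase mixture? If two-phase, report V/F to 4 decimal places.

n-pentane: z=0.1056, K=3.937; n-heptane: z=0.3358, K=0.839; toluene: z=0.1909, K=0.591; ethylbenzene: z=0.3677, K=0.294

ΣzᵢKᵢ = 0.9184; Σzᵢ/Kᵢ = 2.0008.
Since ΣzᵢKᵢ < 1 the mixture is below its bubble point — single liquid phase.

subcooled liquid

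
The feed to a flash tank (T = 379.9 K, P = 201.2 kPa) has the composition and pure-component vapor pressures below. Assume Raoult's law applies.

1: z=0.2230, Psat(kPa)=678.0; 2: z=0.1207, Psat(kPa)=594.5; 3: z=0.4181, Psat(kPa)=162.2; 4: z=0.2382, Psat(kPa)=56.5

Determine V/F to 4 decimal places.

V/F = 0.5056

Raoult's law: Kᵢ = Pᵢˢᵃᵗ/P = Pᵢˢᵃᵗ/201.2.
  K_1 = 678.0/201.2 = 3.369781, K_2 = 594.5/201.2 = 2.954771, K_3 = 162.2/201.2 = 0.806163, K_4 = 56.5/201.2 = 0.280815
Material balance + equilibrium reduce to Σ zᵢ(Kᵢ−1)/(1+V/F(Kᵢ−1)) = 0.
Check two-phase: ΣzᵢKᵢ = 1.5120 > 1 and Σzᵢ/Kᵢ = 1.4739 > 1, so g(0) = 0.5120 > 0 and g(1) = -0.4739 < 0.
Newton–Raphson from V/F = 0.5:
  V/F = 0.5000: g = 0.00395, g' = -0.7000 → V/F = 0.5056
Converged at V/F = 0.5056.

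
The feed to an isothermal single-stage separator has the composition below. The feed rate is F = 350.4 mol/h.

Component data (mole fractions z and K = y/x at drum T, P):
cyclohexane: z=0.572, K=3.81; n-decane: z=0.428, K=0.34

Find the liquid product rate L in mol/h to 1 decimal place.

Rachford–Rice: g(β) = Σ zᵢ(Kᵢ−1)/(1+β(Kᵢ−1)) = 0.
g(0) = ΣzᵢKᵢ − 1 = 1.325 and g(1) = 1 − Σzᵢ/Kᵢ = -0.409, so a root lies in (0, 1).
Binary case is linear: z₁(K₁−1)(1+β(K₂−1)) + z₂(K₂−1)(1+β(K₁−1)) = 0
⇒ β = [z₁(K₁−1)+z₂(K₂−1)] / [−(K₁−1)(K₂−1)] = 1.3248/1.8546 = 0.714
Then V = β·F = 0.7144·350.4 = 250.3 mol/h and L = F − V = 100.1 mol/h.

L = 100.1 mol/h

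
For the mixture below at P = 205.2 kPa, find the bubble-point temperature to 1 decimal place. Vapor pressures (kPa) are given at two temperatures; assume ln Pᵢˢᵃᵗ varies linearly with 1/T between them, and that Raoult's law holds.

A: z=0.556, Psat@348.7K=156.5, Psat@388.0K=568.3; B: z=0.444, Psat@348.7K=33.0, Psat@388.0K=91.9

T = 369.7 K

Bubble-point temperature: ΣzᵢPᵢˢᵃᵗ(T) = P. Interpolate ln Pᵢˢᵃᵗ = aᵢ + bᵢ/T.
  T = 348.7 K: ΣzᵢPᵢˢᵃᵗ = 101.67 kPa
  T = 388.0 K: ΣzᵢPᵢˢᵃᵗ = 356.78 kPa
  T = 368.4 K: ΣzᵢPᵢˢᵃᵗ = 197.06 kPa
  T = 378.2 K: ΣzᵢPᵢˢᵃᵗ = 267.14 kPa
  T = 373.3 K: ΣzᵢPᵢˢᵃᵗ = 229.89 kPa
  T = 370.9 K: ΣzᵢPᵢˢᵃᵗ = 213.28 kPa
Interpolating between 368.4 K and 370.9 K gives T ≈ 369.7 K.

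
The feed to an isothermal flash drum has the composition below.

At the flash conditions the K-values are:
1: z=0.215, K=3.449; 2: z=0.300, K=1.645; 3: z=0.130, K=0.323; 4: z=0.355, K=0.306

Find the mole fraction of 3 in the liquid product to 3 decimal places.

Material balance + equilibrium reduce to Σ zᵢ(Kᵢ−1)/(1+β(Kᵢ−1)) = 0.
Check two-phase: ΣzᵢKᵢ = 1.386 > 1 and Σzᵢ/Kᵢ = 1.807 > 1, so g(0) = 0.386 > 0 and g(1) = -0.807 < 0.
Newton iteration, β⁰ = 0.52:
  β = 0.520: g = -0.1448, g' = -0.880 → β = 0.355
  β = 0.355: g = -0.0040, g' = -0.856 → β = 0.351
Converged at β = 0.351.
Compositions from xᵢ = zᵢ/(1+β(Kᵢ−1)), yᵢ = Kᵢxᵢ:
  1: x = 0.116, y = 0.399
  2: x = 0.245, y = 0.402
  3: x = 0.170, y = 0.055
  4: x = 0.469, y = 0.144

x_3 = 0.170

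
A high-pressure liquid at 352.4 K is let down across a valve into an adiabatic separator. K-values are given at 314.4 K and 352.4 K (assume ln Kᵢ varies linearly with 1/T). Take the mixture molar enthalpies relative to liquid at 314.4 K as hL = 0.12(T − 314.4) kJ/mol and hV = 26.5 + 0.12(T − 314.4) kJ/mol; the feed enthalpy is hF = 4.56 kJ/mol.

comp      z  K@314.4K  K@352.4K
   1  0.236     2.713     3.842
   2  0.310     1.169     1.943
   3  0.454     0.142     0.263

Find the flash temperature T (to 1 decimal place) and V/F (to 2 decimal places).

Adiabatic flash: solve Rachford–Rice at each trial T, then check hF = ψ·hV(T) + (1−ψ)·hL(T).
  T = 314.4 K: K = (2.713, 1.169, 0.142), RR gives ψ = 0.068, H_out = 1.808 kJ/mol
  T = 352.4 K: K = (3.842, 1.943, 0.263), RR gives ψ = 0.449, H_out = 16.458 kJ/mol
  T = 333.4 K: K = (3.261, 1.529, 0.197), RR gives ψ = 0.279, H_out = 9.674 kJ/mol
  T = 323.9 K: K = (2.982, 1.342, 0.168), RR gives ψ = 0.180, H_out = 5.922 kJ/mol
  T = 319.1 K: K = (2.845, 1.253, 0.154), RR gives ψ = 0.126, H_out = 3.894 kJ/mol
  T = 321.5 K: K = (2.913, 1.297, 0.161), RR gives ψ = 0.154, H_out = 4.920 kJ/mol
Linear interpolation between T = 319.1 (H_out = 3.894) and T = 321.5 (H_out = 4.920) on hF = 4.56 gives T ≈ 320.7 K, at which ψ = 0.14.

T = 320.7 K, V/F = 0.14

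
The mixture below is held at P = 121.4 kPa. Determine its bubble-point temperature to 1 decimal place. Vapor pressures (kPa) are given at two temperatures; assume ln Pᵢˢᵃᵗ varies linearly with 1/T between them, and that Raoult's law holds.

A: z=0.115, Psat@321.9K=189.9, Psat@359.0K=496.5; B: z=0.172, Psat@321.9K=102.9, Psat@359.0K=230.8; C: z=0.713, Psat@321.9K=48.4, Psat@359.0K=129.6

Bubble-point temperature: ΣzᵢPᵢˢᵃᵗ(T) = P. Interpolate ln Pᵢˢᵃᵗ = aᵢ + bᵢ/T.
  T = 321.9 K: ΣzᵢPᵢˢᵃᵗ = 74.05 kPa
  T = 359.0 K: ΣzᵢPᵢˢᵃᵗ = 189.20 kPa
  T = 340.4 K: ΣzᵢPᵢˢᵃᵗ = 121.20 kPa
  T = 349.7 K: ΣzᵢPᵢˢᵃᵗ = 152.31 kPa
  T = 345.0 K: ΣzᵢPᵢˢᵃᵗ = 135.90 kPa
  T = 342.7 K: ΣzᵢPᵢˢᵃᵗ = 128.39 kPa
Interpolating between 340.4 K and 342.7 K gives T ≈ 340.5 K.

T = 340.5 K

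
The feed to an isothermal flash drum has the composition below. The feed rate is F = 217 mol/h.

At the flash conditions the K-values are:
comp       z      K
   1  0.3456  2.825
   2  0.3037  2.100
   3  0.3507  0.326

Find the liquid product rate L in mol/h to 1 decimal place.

L = 60.8 mol/h

Material balance + equilibrium reduce to Σ zᵢ(Kᵢ−1)/(1+ψ(Kᵢ−1)) = 0.
g(0) = ΣzᵢKᵢ − 1 = 0.7284 and g(1) = 1 − Σzᵢ/Kᵢ = -0.3427, so a root lies in (0, 1).
Newton iteration, ψ⁰ = 0.32:
  ψ = 0.3200: g = 0.34390, g' = -0.9188 → ψ = 0.6943
  ψ = 0.6943: g = 0.02334, g' = -0.9049 → ψ = 0.7201
  ψ = 0.7201: g = -0.00032, g' = -0.9308 → ψ = 0.7197
Converged at ψ = 0.7197.
Then V = ψ·F = 0.7197·217 = 156.2 mol/h and L = F − V = 60.8 mol/h.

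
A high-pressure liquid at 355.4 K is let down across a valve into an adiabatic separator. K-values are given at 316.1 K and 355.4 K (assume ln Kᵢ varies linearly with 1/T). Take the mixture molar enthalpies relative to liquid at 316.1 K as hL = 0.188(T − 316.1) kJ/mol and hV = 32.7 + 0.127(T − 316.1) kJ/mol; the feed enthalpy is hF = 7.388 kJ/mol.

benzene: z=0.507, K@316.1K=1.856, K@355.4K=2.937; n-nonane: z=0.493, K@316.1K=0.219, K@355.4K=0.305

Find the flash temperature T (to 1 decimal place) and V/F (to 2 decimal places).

Adiabatic flash: solve Rachford–Rice at each trial T, then check hF = ψ·hV(T) + (1−ψ)·hL(T).
  T = 316.1 K: K = (1.856, 0.219), RR gives ψ = 0.073, H_out = 2.395 kJ/mol
  T = 355.4 K: K = (2.937, 0.305), RR gives ψ = 0.475, H_out = 21.782 kJ/mol
  T = 335.8 K: K = (2.368, 0.261), RR gives ψ = 0.326, H_out = 13.962 kJ/mol
  T = 326.0 K: K = (2.105, 0.240), RR gives ψ = 0.221, H_out = 8.953 kJ/mol
  T = 321.1 K: K = (1.980, 0.229), RR gives ψ = 0.155, H_out = 5.957 kJ/mol
  T = 323.6 K: K = (2.043, 0.235), RR gives ψ = 0.190, H_out = 7.537 kJ/mol
  T = 322.4 K: K = (2.013, 0.232), RR gives ψ = 0.174, H_out = 6.793 kJ/mol
Linear interpolation between T = 322.4 (H_out = 6.793) and T = 323.6 (H_out = 7.537) on hF = 7.388 gives T ≈ 323.4 K, at which ψ = 0.19.

T = 323.4 K, V/F = 0.19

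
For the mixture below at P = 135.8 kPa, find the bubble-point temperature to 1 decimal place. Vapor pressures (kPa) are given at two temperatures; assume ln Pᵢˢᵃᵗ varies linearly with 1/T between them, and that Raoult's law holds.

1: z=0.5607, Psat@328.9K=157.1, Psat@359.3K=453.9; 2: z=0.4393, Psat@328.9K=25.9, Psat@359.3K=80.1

Bubble-point temperature: ΣzᵢPᵢˢᵃᵗ(T) = P. Interpolate ln Pᵢˢᵃᵗ = aᵢ + bᵢ/T.
  T = 328.9 K: ΣzᵢPᵢˢᵃᵗ = 99.46 kPa
  T = 359.3 K: ΣzᵢPᵢˢᵃᵗ = 289.69 kPa
  T = 344.1 K: ΣzᵢPᵢˢᵃᵗ = 173.79 kPa
  T = 336.5 K: ΣzᵢPᵢˢᵃᵗ = 132.30 kPa
  T = 340.3 K: ΣzᵢPᵢˢᵃᵗ = 151.87 kPa
  T = 338.4 K: ΣzᵢPᵢˢᵃᵗ = 141.80 kPa
Interpolating between 336.5 K and 338.4 K gives T ≈ 337.2 K.

T = 337.2 K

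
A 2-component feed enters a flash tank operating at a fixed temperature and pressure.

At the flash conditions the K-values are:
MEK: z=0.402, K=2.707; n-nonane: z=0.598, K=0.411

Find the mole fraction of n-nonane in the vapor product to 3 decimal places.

Let ψ = V/F and solve Σ zᵢ(Kᵢ−1)/(1+ψ(Kᵢ−1)) = 0.
Check two-phase: ΣzᵢKᵢ = 1.334 > 1 and Σzᵢ/Kᵢ = 1.603 > 1, so g(0) = 0.334 > 0 and g(1) = -0.603 < 0.
Binary case is linear: z₁(K₁−1)(1+ψ(K₂−1)) + z₂(K₂−1)(1+ψ(K₁−1)) = 0
⇒ ψ = [z₁(K₁−1)+z₂(K₂−1)] / [−(K₁−1)(K₂−1)] = 0.3340/1.0054 = 0.332
Compositions from xᵢ = zᵢ/(1+ψ(Kᵢ−1)), yᵢ = Kᵢxᵢ:
  MEK: x = 0.257, y = 0.694
  n-nonane: x = 0.743, y = 0.306

y_n-nonane = 0.306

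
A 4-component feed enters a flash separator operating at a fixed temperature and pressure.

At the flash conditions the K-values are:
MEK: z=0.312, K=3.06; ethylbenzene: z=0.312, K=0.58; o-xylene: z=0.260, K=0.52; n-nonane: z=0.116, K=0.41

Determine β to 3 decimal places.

Newton iteration, β⁰ = 0.5:
  β = 0.500: g = -0.1106, g' = -0.594 → β = 0.314
  β = 0.314: g = 0.0084, g' = -0.705 → β = 0.326
Converged at β = 0.326.

β = 0.326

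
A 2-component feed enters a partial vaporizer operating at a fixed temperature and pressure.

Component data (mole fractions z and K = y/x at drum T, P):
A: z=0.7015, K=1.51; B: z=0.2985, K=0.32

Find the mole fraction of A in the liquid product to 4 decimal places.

Newton iteration, ψ⁰ = 0.6:
  ψ = 0.6000: g = -0.06893, g' = -0.5008 → ψ = 0.4624
  ψ = 0.4624: g = -0.00656, g' = -0.4131 → ψ = 0.4465
  ψ = 0.4465: g = -0.00006, g' = -0.4057 → ψ = 0.4463
Converged at ψ = 0.4463.
Compositions from xᵢ = zᵢ/(1+ψ(Kᵢ−1)), yᵢ = Kᵢxᵢ:
  A: x = 0.5714, y = 0.8629
  B: x = 0.4286, y = 0.1371

x_A = 0.5714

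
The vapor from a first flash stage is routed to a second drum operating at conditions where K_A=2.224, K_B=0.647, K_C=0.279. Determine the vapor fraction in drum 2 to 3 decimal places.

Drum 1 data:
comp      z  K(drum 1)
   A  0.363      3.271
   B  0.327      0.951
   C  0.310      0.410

V/F (drum 2) = 0.458

Drum 1:
Let ψ₁ = V/F and solve Σ zᵢ(Kᵢ−1)/(1+ψ₁(Kᵢ−1)) = 0.
Feasibility: ΣzᵢKᵢ = 1.625, Σzᵢ/Kᵢ = 1.211 — both > 1, two phases present.
Iterate (Newton) starting at ψ₁ = 0.5:
  ψ₁ = 0.500: g = 0.1102, g' = -0.628 → ψ₁ = 0.675
  ψ₁ = 0.675: g = 0.0048, g' = -0.591 → ψ₁ = 0.683
Converged at ψ₁ = 0.683.
Drum-1 compositions:
  A: x = 0.142, y = 0.465
  B: x = 0.338, y = 0.322
  C: x = 0.519, y = 0.213
Drum-2 feed = drum-1 vapor: z₂ = (0.4653, 0.3218, 0.2130).
Drum 2:
Iterate (Newton) starting at ψ₂ = 0.57:
  ψ₂ = 0.570: g = -0.0674, g' = -0.624 → ψ₂ = 0.462
  ψ₂ = 0.462: g = -0.0021, g' = -0.591 → ψ₂ = 0.458
Converged at ψ₂ = 0.458.
  A: x = 0.298, y = 0.663
  B: x = 0.384, y = 0.248
  C: x = 0.318, y = 0.089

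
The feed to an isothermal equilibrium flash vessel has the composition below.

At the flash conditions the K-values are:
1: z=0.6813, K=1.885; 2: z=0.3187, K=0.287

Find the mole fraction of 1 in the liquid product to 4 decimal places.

x_1 = 0.4462

Rachford–Rice: g(V/F) = Σ zᵢ(Kᵢ−1)/(1+V/F(Kᵢ−1)) = 0.
Check two-phase: ΣzᵢKᵢ = 1.3757 > 1 and Σzᵢ/Kᵢ = 1.4719 > 1, so g(0) = 0.3757 > 0 and g(1) = -0.4719 < 0.
Binary case is linear: z₁(K₁−1)(1+V/F(K₂−1)) + z₂(K₂−1)(1+V/F(K₁−1)) = 0
⇒ V/F = [z₁(K₁−1)+z₂(K₂−1)] / [−(K₁−1)(K₂−1)] = 0.37572/0.63101 = 0.5954
Compositions from xᵢ = zᵢ/(1+V/F(Kᵢ−1)), yᵢ = Kᵢxᵢ:
  1: x = 0.4462, y = 0.8411
  2: x = 0.5538, y = 0.1589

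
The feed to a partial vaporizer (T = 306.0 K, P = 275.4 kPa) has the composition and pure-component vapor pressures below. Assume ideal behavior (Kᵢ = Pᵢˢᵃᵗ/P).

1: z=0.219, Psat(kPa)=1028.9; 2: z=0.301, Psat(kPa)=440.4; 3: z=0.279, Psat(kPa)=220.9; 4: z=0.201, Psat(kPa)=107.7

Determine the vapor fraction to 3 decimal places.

ψ = 0.811

Raoult's law: Kᵢ = Pᵢˢᵃᵗ/P = Pᵢˢᵃᵗ/275.4.
  K_1 = 1028.9/275.4 = 3.73602, K_2 = 440.4/275.4 = 1.59913, K_3 = 220.9/275.4 = 0.80211, K_4 = 107.7/275.4 = 0.39107
Material balance + equilibrium reduce to Σ zᵢ(Kᵢ−1)/(1+ψ(Kᵢ−1)) = 0.
Check two-phase: ΣzᵢKᵢ = 1.602 > 1 and Σzᵢ/Kᵢ = 1.109 > 1, so g(0) = 0.602 > 0 and g(1) = -0.109 < 0.
Newton iteration, ψ⁰ = 0.58:
  ψ = 0.580: g = 0.1139, g' = -0.497 → ψ = 0.809
  ψ = 0.809: g = 0.0008, g' = -0.513 → ψ = 0.811
Converged at ψ = 0.811.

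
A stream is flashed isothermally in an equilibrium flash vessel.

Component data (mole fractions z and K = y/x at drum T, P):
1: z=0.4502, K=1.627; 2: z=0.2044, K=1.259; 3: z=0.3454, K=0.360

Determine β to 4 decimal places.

β = 0.3367

Iterate (Newton) starting at β = 0.5:
  β = 0.5000: g = -0.06331, g' = -0.4193 → β = 0.3490
  β = 0.3490: g = -0.00449, g' = -0.3652 → β = 0.3367
Converged at β = 0.3367.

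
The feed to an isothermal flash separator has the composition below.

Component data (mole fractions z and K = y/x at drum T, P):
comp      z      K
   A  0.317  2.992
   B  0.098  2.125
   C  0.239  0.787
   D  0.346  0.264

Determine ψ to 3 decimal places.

Let ψ = V/F and solve Σ zᵢ(Kᵢ−1)/(1+ψ(Kᵢ−1)) = 0.
Feasibility: ΣzᵢKᵢ = 1.436, Σzᵢ/Kᵢ = 1.766 — both > 1, two phases present.
Iterate (Newton) starting at ψ = 0.5:
  ψ = 0.500: g = -0.0730, g' = -0.849 → ψ = 0.414
  ψ = 0.414: g = -0.0009, g' = -0.836 → ψ = 0.413
Converged at ψ = 0.413.

ψ = 0.413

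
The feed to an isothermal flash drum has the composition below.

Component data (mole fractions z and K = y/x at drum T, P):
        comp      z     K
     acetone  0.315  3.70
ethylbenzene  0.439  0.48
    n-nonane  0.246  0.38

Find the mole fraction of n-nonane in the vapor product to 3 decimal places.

Material balance + equilibrium reduce to Σ zᵢ(Kᵢ−1)/(1+ψ(Kᵢ−1)) = 0.
Feasibility: ΣzᵢKᵢ = 1.470, Σzᵢ/Kᵢ = 1.647 — both > 1, two phases present.
Newton iteration, ψ⁰ = 0.5:
  ψ = 0.500: g = -0.1676, g' = -0.831 → ψ = 0.298
  ψ = 0.298: g = 0.0137, g' = -1.013 → ψ = 0.312
Converged at ψ = 0.312.
Compositions from xᵢ = zᵢ/(1+ψ(Kᵢ−1)), yᵢ = Kᵢxᵢ:
  acetone: x = 0.171, y = 0.633
  ethylbenzene: x = 0.524, y = 0.252
  n-nonane: x = 0.305, y = 0.116

y_n-nonane = 0.116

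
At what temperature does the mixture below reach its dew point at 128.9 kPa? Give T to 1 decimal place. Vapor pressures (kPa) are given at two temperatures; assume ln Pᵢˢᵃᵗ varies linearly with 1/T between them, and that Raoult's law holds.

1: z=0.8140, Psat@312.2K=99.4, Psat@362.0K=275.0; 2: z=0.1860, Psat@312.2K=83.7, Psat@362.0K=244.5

Dew-point temperature: Σzᵢ·P/Pᵢˢᵃᵗ(T) = 1. Interpolate ln Pᵢˢᵃᵗ = aᵢ + bᵢ/T.
  T = 312.2 K: ΣzᵢP/Pᵢˢᵃᵗ = 1.3420
  T = 362.0 K: ΣzᵢP/Pᵢˢᵃᵗ = 0.4796
  T = 337.1 K: ΣzᵢP/Pᵢˢᵃᵗ = 0.7723
  T = 324.6 K: ΣzᵢP/Pᵢˢᵃᵗ = 1.0084
  T = 330.9 K: ΣzᵢP/Pᵢˢᵃᵗ = 0.8793
  T = 327.8 K: ΣzᵢP/Pᵢˢᵃᵗ = 0.9400
  T = 326.2 K: ΣzᵢP/Pᵢˢᵃᵗ = 0.9735
Interpolating between 324.6 K and 326.2 K gives T ≈ 325.0 K.

T = 325.0 K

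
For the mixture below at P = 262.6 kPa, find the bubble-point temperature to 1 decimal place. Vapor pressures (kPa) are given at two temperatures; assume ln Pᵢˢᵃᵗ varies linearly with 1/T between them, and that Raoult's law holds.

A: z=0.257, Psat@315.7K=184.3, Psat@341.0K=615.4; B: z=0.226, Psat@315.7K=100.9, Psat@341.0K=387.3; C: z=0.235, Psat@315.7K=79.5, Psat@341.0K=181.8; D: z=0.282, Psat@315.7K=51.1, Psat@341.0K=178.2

T = 335.3 K

Bubble-point temperature: ΣzᵢPᵢˢᵃᵗ(T) = P. Interpolate ln Pᵢˢᵃᵗ = aᵢ + bᵢ/T.
  T = 315.7 K: ΣzᵢPᵢˢᵃᵗ = 103.26 kPa
  T = 341.0 K: ΣzᵢPᵢˢᵃᵗ = 338.66 kPa
  T = 328.4 K: ΣzᵢPᵢˢᵃᵗ = 191.15 kPa
  T = 334.7 K: ΣzᵢPᵢˢᵃᵗ = 255.63 kPa
  T = 337.9 K: ΣzᵢPᵢˢᵃᵗ = 295.22 kPa
  T = 336.3 K: ΣzᵢPᵢˢᵃᵗ = 274.79 kPa
Interpolating between 334.7 K and 336.3 K gives T ≈ 335.3 K.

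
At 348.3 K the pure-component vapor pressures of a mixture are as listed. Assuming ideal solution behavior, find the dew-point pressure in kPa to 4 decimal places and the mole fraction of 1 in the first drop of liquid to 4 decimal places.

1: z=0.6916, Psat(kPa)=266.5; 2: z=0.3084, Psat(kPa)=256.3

Pdew = 263.2688 kPa, x_1 = 0.6832

At the dew point ψ → 1, so Σzᵢ/Kᵢ = 1 with Kᵢ = Pᵢˢᵃᵗ/P ⇒ 1/P = Σzᵢ/Pᵢˢᵃᵗ.
1/P = 0.6916/266.5 + 0.3084/256.3 = 0.0037984 ⇒ P = 263.2688 kPa
xᵢ = zᵢP/Pᵢˢᵃᵗ ⇒ x_1 = 0.6916·263.2688/266.5 = 0.6832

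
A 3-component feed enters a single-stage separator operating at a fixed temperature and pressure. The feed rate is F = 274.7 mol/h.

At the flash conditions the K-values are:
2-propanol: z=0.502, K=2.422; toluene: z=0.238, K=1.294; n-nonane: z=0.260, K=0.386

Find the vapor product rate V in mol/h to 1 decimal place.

V = 251.7 mol/h

Newton iteration, ψ⁰ = 0.33:
  ψ = 0.330: g = 0.3494, g' = -0.641 → ψ = 0.875
  ψ = 0.875: g = 0.0289, g' = -0.672 → ψ = 0.918
  ψ = 0.918: g = -0.0010, g' = -0.718 → ψ = 0.916
Converged at ψ = 0.916.
Then V = ψ·F = 0.9164·274.7 = 251.7 mol/h and L = F − V = 23.0 mol/h.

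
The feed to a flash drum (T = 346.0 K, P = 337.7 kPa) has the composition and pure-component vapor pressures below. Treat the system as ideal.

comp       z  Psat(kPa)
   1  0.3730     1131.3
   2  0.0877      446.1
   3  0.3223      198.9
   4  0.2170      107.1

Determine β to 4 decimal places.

Raoult's law: Kᵢ = Pᵢˢᵃᵗ/P = Pᵢˢᵃᵗ/337.7.
  K_1 = 1131.3/337.7 = 3.350015, K_2 = 446.1/337.7 = 1.320995, K_3 = 198.9/337.7 = 0.588984, K_4 = 107.1/337.7 = 0.317145
Newton iteration, β⁰ = 0.57:
  β = 0.5700: g = -0.01714, g' = -0.7469 → β = 0.5471
Converged at β = 0.5471.

β = 0.5471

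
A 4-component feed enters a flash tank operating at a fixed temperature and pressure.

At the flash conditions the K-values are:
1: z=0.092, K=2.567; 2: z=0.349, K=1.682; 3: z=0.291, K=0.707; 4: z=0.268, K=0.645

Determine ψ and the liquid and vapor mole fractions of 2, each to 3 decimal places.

ψ = 0.682, x_2 = 0.238, y_2 = 0.401

Rachford–Rice: g(ψ) = Σ zᵢ(Kᵢ−1)/(1+ψ(Kᵢ−1)) = 0.
Check two-phase: ΣzᵢKᵢ = 1.202 > 1 and Σzᵢ/Kᵢ = 1.070 > 1, so g(0) = 0.202 > 0 and g(1) = -0.070 < 0.
Newton–Raphson from ψ = 0.44:
  ψ = 0.440: g = 0.0578, g' = -0.256 → ψ = 0.666
  ψ = 0.666: g = 0.0037, g' = -0.227 → ψ = 0.682
Converged at ψ = 0.682.
Compositions from xᵢ = zᵢ/(1+ψ(Kᵢ−1)), yᵢ = Kᵢxᵢ:
  1: x = 0.044, y = 0.114
  2: x = 0.238, y = 0.401
  3: x = 0.364, y = 0.257
  4: x = 0.354, y = 0.228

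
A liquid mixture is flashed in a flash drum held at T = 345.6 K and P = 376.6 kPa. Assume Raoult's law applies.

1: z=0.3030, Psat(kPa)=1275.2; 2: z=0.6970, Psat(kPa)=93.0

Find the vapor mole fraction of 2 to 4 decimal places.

y_2 = 0.1877

Raoult's law: Kᵢ = Pᵢˢᵃᵗ/P = Pᵢˢᵃᵗ/376.6.
  K_1 = 1275.2/376.6 = 3.386086, K_2 = 93.0/376.6 = 0.246946
Rachford–Rice: g(ψ) = Σ zᵢ(Kᵢ−1)/(1+ψ(Kᵢ−1)) = 0.
Check two-phase: ΣzᵢKᵢ = 1.1981 > 1 and Σzᵢ/Kᵢ = 2.9120 > 1, so g(0) = 0.1981 > 0 and g(1) = -1.9120 < 0.
Iterate (Newton) starting at ψ = 0.65:
  ψ = 0.6500: g = -0.74472, g' = -1.7817 → ψ = 0.2320
  ψ = 0.2320: g = -0.17064, g' = -1.2951 → ψ = 0.1003
  ψ = 0.1003: g = 0.01569, g' = -1.5858 → ψ = 0.1101
  ψ = 0.1101: g = 0.00017, g' = -1.5518 → ψ = 0.1103
Converged at ψ = 0.1103.
Compositions from xᵢ = zᵢ/(1+ψ(Kᵢ−1)), yᵢ = Kᵢxᵢ:
  1: x = 0.2399, y = 0.8123
  2: x = 0.7601, y = 0.1877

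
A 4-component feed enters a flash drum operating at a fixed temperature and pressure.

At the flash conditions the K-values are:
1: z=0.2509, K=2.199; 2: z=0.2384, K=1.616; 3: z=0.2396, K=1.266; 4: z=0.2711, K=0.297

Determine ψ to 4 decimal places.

ψ = 0.6128

Newton iteration, ψ⁰ = 0.63:
  ψ = 0.6300: g = -0.01033, g' = -0.6081 → ψ = 0.6130
  ψ = 0.6130: g = -0.00012, g' = -0.5938 → ψ = 0.6128
Converged at ψ = 0.6128.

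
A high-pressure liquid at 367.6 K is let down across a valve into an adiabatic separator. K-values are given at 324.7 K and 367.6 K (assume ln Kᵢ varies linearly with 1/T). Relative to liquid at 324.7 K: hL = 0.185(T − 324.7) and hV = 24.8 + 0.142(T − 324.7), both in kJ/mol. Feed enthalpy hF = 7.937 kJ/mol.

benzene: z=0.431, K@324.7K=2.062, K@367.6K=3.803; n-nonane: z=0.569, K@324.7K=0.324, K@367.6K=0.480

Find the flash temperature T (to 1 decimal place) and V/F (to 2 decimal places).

T = 333.8 K, V/F = 0.26

Adiabatic flash: solve Rachford–Rice at each trial T, then check hF = ψ·hV(T) + (1−ψ)·hL(T).
  T = 324.7 K: K = (2.062, 0.324), RR gives ψ = 0.102, H_out = 2.524 kJ/mol
  T = 367.6 K: K = (3.803, 0.480), RR gives ψ = 0.626, H_out = 22.303 kJ/mol
  T = 346.1 K: K = (2.852, 0.399), RR gives ψ = 0.410, H_out = 13.747 kJ/mol
  T = 335.4 K: K = (2.438, 0.361), RR gives ψ = 0.278, H_out = 8.756 kJ/mol
  T = 330.0 K: K = (2.243, 0.342), RR gives ψ = 0.197, H_out = 5.830 kJ/mol
  T = 332.7 K: K = (2.339, 0.351), RR gives ψ = 0.240, H_out = 7.338 kJ/mol
  T = 334.0 K: K = (2.386, 0.356), RR gives ψ = 0.259, H_out = 8.031 kJ/mol
Linear interpolation between T = 332.7 (H_out = 7.338) and T = 334.0 (H_out = 8.031) on hF = 7.937 gives T ≈ 333.8 K, at which ψ = 0.26.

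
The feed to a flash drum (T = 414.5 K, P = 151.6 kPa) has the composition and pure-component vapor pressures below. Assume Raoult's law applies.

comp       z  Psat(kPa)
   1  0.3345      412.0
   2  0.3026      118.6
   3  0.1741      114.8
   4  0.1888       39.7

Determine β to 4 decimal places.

β = 0.4412

Raoult's law: Kᵢ = Pᵢˢᵃᵗ/P = Pᵢˢᵃᵗ/151.6.
  K_1 = 412.0/151.6 = 2.717678, K_2 = 118.6/151.6 = 0.782322, K_3 = 114.8/151.6 = 0.757256, K_4 = 39.7/151.6 = 0.261873
Rachford–Rice: g(β) = Σ zᵢ(Kᵢ−1)/(1+β(Kᵢ−1)) = 0.
Check two-phase: ΣzᵢKᵢ = 1.3271 > 1 and Σzᵢ/Kᵢ = 1.4607 > 1, so g(0) = 0.3271 > 0 and g(1) = -0.4607 < 0.
Iterate (Newton) starting at β = 0.5:
  β = 0.5000: g = -0.03379, g' = -0.5754 → β = 0.4413
  β = 0.4413: g = -0.00004, g' = -0.5760 → β = 0.4412
Converged at β = 0.4412.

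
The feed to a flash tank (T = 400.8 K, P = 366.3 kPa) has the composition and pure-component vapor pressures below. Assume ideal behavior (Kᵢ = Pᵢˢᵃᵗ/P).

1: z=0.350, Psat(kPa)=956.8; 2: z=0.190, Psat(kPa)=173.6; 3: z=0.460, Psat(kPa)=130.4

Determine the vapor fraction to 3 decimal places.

ψ = 0.170

Raoult's law: Kᵢ = Pᵢˢᵃᵗ/P = Pᵢˢᵃᵗ/366.3.
  K_1 = 956.8/366.3 = 2.61207, K_2 = 173.6/366.3 = 0.47393, K_3 = 130.4/366.3 = 0.35599
Rachford–Rice: g(ψ) = Σ zᵢ(Kᵢ−1)/(1+ψ(Kᵢ−1)) = 0.
Check two-phase: ΣzᵢKᵢ = 1.168 > 1 and Σzᵢ/Kᵢ = 1.827 > 1, so g(0) = 0.168 > 0 and g(1) = -0.827 < 0.
Newton–Raphson from ψ = 0.56:
  ψ = 0.560: g = -0.3085, g' = -0.824 → ψ = 0.185
  ψ = 0.185: g = -0.0128, g' = -0.850 → ψ = 0.170
Converged at ψ = 0.170.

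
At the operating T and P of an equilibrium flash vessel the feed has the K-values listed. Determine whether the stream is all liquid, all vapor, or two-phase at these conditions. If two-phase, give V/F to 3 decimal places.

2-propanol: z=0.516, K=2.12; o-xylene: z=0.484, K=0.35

ΣzᵢKᵢ = 1.263; Σzᵢ/Kᵢ = 1.626.
Both exceed 1, so a two-phase solution exists.
Rachford–Rice: g(ψ) = Σ zᵢ(Kᵢ−1)/(1+ψ(Kᵢ−1)) = 0.
Binary case is linear: z₁(K₁−1)(1+ψ(K₂−1)) + z₂(K₂−1)(1+ψ(K₁−1)) = 0
⇒ ψ = [z₁(K₁−1)+z₂(K₂−1)] / [−(K₁−1)(K₂−1)] = 0.2633/0.7280 = 0.362

two-phase, V/F = 0.362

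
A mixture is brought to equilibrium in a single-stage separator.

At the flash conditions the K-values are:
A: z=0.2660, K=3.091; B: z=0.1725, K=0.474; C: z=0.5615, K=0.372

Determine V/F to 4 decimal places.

Rachford–Rice: g(V/F) = Σ zᵢ(Kᵢ−1)/(1+V/F(Kᵢ−1)) = 0.
Feasibility: ΣzᵢKᵢ = 1.1128, Σzᵢ/Kᵢ = 1.9594 — both > 1, two phases present.
Iterate (Newton) starting at V/F = 0.5:
  V/F = 0.5000: g = -0.36522, g' = -0.8364 → V/F = 0.0633
  V/F = 0.0633: g = 0.03007, g' = -1.1981 → V/F = 0.0884
  V/F = 0.0884: g = 0.00089, g' = -1.1291 → V/F = 0.0892
Converged at V/F = 0.0892.

V/F = 0.0892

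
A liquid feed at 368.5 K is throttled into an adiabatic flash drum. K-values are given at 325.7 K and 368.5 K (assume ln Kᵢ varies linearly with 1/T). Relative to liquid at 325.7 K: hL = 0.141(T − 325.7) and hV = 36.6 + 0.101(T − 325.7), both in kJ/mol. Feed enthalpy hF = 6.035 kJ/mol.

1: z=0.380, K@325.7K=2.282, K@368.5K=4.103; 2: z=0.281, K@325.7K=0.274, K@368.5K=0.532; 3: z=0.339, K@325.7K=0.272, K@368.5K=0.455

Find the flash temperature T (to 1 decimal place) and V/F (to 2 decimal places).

Adiabatic flash: solve Rachford–Rice at each trial T, then check hF = ψ·hV(T) + (1−ψ)·hL(T).
  T = 325.7 K: K = (2.282, 0.274, 0.272), RR gives ψ = 0.039, H_out = 1.428 kJ/mol
  T = 368.5 K: K = (4.103, 0.532, 0.455), RR gives ψ = 0.544, H_out = 24.998 kJ/mol
  T = 347.1 K: K = (3.116, 0.390, 0.357), RR gives ψ = 0.312, H_out = 14.170 kJ/mol
  T = 336.4 K: K = (2.680, 0.329, 0.313), RR gives ψ = 0.190, H_out = 8.375 kJ/mol
  T = 331.0 K: K = (2.474, 0.300, 0.292), RR gives ψ = 0.119, H_out = 5.078 kJ/mol
  T = 333.7 K: K = (2.576, 0.314, 0.302), RR gives ψ = 0.156, H_out = 6.770 kJ/mol
  T = 332.4 K: K = (2.527, 0.307, 0.297), RR gives ψ = 0.138, H_out = 5.967 kJ/mol
Linear interpolation between T = 332.4 (H_out = 5.967) and T = 333.7 (H_out = 6.770) on hF = 6.035 gives T ≈ 332.5 K, at which ψ = 0.14.

T = 332.5 K, V/F = 0.14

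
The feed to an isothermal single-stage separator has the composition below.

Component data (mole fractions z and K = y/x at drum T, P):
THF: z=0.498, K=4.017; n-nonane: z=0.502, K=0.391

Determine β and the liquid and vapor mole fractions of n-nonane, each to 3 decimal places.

β = 0.651, x_n-nonane = 0.832, y_n-nonane = 0.325

Rachford–Rice: g(β) = Σ zᵢ(Kᵢ−1)/(1+β(Kᵢ−1)) = 0.
Check two-phase: ΣzᵢKᵢ = 2.197 > 1 and Σzᵢ/Kᵢ = 1.408 > 1, so g(0) = 1.197 > 0 and g(1) = -0.408 < 0.
Newton iteration, β⁰ = 0.5:
  β = 0.500: g = 0.1594, g' = -1.105 → β = 0.644
  β = 0.644: g = 0.0073, g' = -1.027 → β = 0.651
Converged at β = 0.651.
Compositions from xᵢ = zᵢ/(1+β(Kᵢ−1)), yᵢ = Kᵢxᵢ:
  THF: x = 0.168, y = 0.675
  n-nonane: x = 0.832, y = 0.325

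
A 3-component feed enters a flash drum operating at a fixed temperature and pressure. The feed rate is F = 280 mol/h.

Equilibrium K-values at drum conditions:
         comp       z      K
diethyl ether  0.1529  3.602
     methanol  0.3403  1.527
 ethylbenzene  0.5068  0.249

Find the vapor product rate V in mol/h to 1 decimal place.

V = 48.8 mol/h

Material balance + equilibrium reduce to Σ zᵢ(Kᵢ−1)/(1+ψ(Kᵢ−1)) = 0.
Feasibility: ΣzᵢKᵢ = 1.1966, Σzᵢ/Kᵢ = 2.3006 — both > 1, two phases present.
Newton iteration, ψ⁰ = 0.4:
  ψ = 0.4000: g = -0.20097, g' = -0.8970 → ψ = 0.1760
  ψ = 0.1760: g = -0.00154, g' = -0.9457 → ψ = 0.1743
Converged at ψ = 0.1743.
Then V = ψ·F = 0.1743·280 = 48.8 mol/h and L = F − V = 231.2 mol/h.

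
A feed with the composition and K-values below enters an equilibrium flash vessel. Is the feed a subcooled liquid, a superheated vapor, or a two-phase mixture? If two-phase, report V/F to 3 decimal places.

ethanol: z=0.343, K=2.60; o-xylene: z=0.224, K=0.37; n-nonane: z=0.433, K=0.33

two-phase, V/F = 0.112

ΣzᵢKᵢ = 1.118; Σzᵢ/Kᵢ = 2.049.
Both exceed 1, so a two-phase solution exists.
Material balance + equilibrium reduce to Σ zᵢ(Kᵢ−1)/(1+ψ(Kᵢ−1)) = 0.
Newton iteration, ψ⁰ = 0.59:
  ψ = 0.590: g = -0.4221, g' = -0.989 → ψ = 0.163
  ψ = 0.163: g = -0.0479, g' = -0.907 → ψ = 0.110
  ψ = 0.110: g = 0.0014, g' = -0.963 → ψ = 0.112
Converged at ψ = 0.112.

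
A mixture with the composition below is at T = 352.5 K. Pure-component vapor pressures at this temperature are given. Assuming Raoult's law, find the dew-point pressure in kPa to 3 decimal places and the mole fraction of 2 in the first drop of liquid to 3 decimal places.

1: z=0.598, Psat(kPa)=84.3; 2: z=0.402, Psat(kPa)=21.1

At the dew point ψ → 1, so Σzᵢ/Kᵢ = 1 with Kᵢ = Pᵢˢᵃᵗ/P ⇒ 1/P = Σzᵢ/Pᵢˢᵃᵗ.
1/P = 0.598/84.3 + 0.402/21.1 = 0.026146 ⇒ P = 38.247 kPa
xᵢ = zᵢP/Pᵢˢᵃᵗ ⇒ x_2 = 0.402·38.247/21.1 = 0.729

Pdew = 38.247 kPa, x_2 = 0.729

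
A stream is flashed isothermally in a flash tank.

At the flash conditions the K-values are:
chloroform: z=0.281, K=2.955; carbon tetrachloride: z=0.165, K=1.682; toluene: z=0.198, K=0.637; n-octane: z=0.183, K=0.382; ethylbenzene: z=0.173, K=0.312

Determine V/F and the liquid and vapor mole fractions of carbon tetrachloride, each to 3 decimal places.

Material balance + equilibrium reduce to Σ zᵢ(Kᵢ−1)/(1+V/F(Kᵢ−1)) = 0.
Feasibility: ΣzᵢKᵢ = 1.358, Σzᵢ/Kᵢ = 1.538 — both > 1, two phases present.
Iterate (Newton) starting at V/F = 0.32:
  V/F = 0.320: g = 0.0554, g' = -0.735 → V/F = 0.395
  V/F = 0.395: g = 0.0014, g' = -0.702 → V/F = 0.397
Converged at V/F = 0.397.
Compositions from xᵢ = zᵢ/(1+V/F(Kᵢ−1)), yᵢ = Kᵢxᵢ:
  chloroform: x = 0.158, y = 0.467
  carbon tetrachloride: x = 0.130, y = 0.218
  toluene: x = 0.231, y = 0.147
  n-octane: x = 0.243, y = 0.093
  ethylbenzene: x = 0.238, y = 0.074

V/F = 0.397, x_carbon tetrachloride = 0.130, y_carbon tetrachloride = 0.218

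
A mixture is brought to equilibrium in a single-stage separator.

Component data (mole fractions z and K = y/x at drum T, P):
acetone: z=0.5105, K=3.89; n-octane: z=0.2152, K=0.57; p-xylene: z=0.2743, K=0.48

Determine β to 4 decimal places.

Material balance + equilibrium reduce to Σ zᵢ(Kᵢ−1)/(1+β(Kᵢ−1)) = 0.
Check two-phase: ΣzᵢKᵢ = 2.2402 > 1 and Σzᵢ/Kᵢ = 1.0802 > 1, so g(0) = 1.2402 > 0 and g(1) = -0.0802 < 0.
Newton–Raphson from β = 0.46:
  β = 0.4600: g = 0.33052, g' = -0.9758 → β = 0.7987
  β = 0.7987: g = 0.06104, g' = -0.6989 → β = 0.8861
  β = 0.8861: g = 0.00033, g' = -0.6952 → β = 0.8865
Converged at β = 0.8865.

β = 0.8865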